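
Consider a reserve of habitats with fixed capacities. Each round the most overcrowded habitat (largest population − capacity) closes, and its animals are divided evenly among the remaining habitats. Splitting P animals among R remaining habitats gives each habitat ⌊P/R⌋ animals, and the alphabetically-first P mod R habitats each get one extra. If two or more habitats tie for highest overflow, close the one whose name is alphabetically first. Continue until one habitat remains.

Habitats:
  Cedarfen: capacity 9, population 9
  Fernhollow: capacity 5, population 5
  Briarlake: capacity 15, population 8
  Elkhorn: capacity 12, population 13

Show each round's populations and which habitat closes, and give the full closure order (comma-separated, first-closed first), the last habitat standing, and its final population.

Closure order: Elkhorn, Cedarfen, Fernhollow
Last habitat: Briarlake with 35 animals

Round 1: Briarlake=8 Cedarfen=9 Elkhorn=13 Fernhollow=5 → close Elkhorn (overflow 1)
  13÷3 = 4 each, +1 to first 1
Round 2: Briarlake=13 Cedarfen=13 Fernhollow=9 → close Cedarfen (overflow 4)
  13÷2 = 6 each, +1 to first 1
Round 3: Briarlake=20 Fernhollow=15 → close Fernhollow (overflow 10)
  15÷1 = 15 each, +1 to first 0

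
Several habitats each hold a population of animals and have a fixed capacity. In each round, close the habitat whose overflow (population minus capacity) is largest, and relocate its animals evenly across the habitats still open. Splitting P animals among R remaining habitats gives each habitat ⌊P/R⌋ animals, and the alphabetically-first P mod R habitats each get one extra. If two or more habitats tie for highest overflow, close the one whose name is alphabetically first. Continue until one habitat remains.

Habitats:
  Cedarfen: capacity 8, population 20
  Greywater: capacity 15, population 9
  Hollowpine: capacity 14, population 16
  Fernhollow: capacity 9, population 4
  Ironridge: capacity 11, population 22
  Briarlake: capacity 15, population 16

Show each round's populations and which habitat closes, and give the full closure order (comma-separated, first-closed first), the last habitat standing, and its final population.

Round 1: Briarlake=16 Cedarfen=20 Fernhollow=4 Greywater=9 Hollowpine=16 Ironridge=22 → close Cedarfen (overflow 12)
  20÷5 = 4 each, +1 to first 0
Round 2: Briarlake=20 Fernhollow=8 Greywater=13 Hollowpine=20 Ironridge=26 → close Ironridge (overflow 15)
  26÷4 = 6 each, +1 to first 2
Round 3: Briarlake=27 Fernhollow=15 Greywater=19 Hollowpine=26 → close Briarlake (overflow 12)
  27÷3 = 9 each, +1 to first 0
Round 4: Fernhollow=24 Greywater=28 Hollowpine=35 → close Hollowpine (overflow 21)
  35÷2 = 17 each, +1 to first 1
Round 5: Fernhollow=42 Greywater=45 → close Fernhollow (overflow 33)
  42÷1 = 42 each, +1 to first 0

Closure order: Cedarfen, Ironridge, Briarlake, Hollowpine, Fernhollow
Last habitat: Greywater with 87 animals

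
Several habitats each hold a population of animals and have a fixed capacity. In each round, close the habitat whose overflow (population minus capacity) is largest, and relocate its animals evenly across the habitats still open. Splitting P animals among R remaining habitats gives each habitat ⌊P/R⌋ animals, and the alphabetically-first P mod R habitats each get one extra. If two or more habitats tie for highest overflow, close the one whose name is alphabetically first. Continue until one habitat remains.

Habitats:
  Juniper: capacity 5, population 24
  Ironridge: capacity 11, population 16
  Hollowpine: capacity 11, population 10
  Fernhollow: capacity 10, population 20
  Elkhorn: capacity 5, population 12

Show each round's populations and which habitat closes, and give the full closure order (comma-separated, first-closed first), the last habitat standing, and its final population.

Closure order: Juniper, Fernhollow, Elkhorn, Ironridge
Last habitat: Hollowpine with 82 animals

Round 1: Elkhorn=12 Fernhollow=20 Hollowpine=10 Ironridge=16 Juniper=24 → close Juniper (overflow 19)
  24÷4 = 6 each, +1 to first 0
Round 2: Elkhorn=18 Fernhollow=26 Hollowpine=16 Ironridge=22 → close Fernhollow (overflow 16)
  26÷3 = 8 each, +1 to first 2
Round 3: Elkhorn=27 Hollowpine=25 Ironridge=30 → close Elkhorn (overflow 22)
  27÷2 = 13 each, +1 to first 1
Round 4: Hollowpine=39 Ironridge=43 → close Ironridge (overflow 32)
  43÷1 = 43 each, +1 to first 0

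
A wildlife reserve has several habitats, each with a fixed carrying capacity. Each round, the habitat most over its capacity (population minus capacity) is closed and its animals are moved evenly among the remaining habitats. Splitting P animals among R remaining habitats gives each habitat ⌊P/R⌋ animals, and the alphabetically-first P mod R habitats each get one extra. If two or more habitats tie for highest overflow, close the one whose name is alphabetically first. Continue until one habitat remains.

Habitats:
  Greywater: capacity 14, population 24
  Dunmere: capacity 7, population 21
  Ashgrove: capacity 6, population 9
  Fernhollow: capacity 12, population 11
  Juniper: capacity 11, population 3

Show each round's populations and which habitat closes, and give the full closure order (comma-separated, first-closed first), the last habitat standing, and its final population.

Round 1: Ashgrove=9 Dunmere=21 Fernhollow=11 Greywater=24 Juniper=3 → close Dunmere (overflow 14)
  21÷4 = 5 each, +1 to first 1
Round 2: Ashgrove=15 Fernhollow=16 Greywater=29 Juniper=8 → close Greywater (overflow 15)
  29÷3 = 9 each, +1 to first 2
Round 3: Ashgrove=25 Fernhollow=26 Juniper=17 → close Ashgrove (overflow 19)
  25÷2 = 12 each, +1 to first 1
Round 4: Fernhollow=39 Juniper=29 → close Fernhollow (overflow 27)
  39÷1 = 39 each, +1 to first 0

Closure order: Dunmere, Greywater, Ashgrove, Fernhollow
Last habitat: Juniper with 68 animals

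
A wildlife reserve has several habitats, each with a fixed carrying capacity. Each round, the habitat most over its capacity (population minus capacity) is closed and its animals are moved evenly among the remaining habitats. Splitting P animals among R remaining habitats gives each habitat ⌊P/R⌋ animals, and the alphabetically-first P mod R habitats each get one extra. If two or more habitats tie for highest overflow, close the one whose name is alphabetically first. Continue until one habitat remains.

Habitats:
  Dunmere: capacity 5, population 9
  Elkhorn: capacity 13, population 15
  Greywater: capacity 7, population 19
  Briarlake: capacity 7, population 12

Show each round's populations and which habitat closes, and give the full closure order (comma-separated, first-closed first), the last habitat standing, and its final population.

Round 1: Briarlake=12 Dunmere=9 Elkhorn=15 Greywater=19 → close Greywater (overflow 12)
  19÷3 = 6 each, +1 to first 1
Round 2: Briarlake=19 Dunmere=15 Elkhorn=21 → close Briarlake (overflow 12)
  19÷2 = 9 each, +1 to first 1
Round 3: Dunmere=25 Elkhorn=30 → close Dunmere (overflow 20)
  25÷1 = 25 each, +1 to first 0

Closure order: Greywater, Briarlake, Dunmere
Last habitat: Elkhorn with 55 animals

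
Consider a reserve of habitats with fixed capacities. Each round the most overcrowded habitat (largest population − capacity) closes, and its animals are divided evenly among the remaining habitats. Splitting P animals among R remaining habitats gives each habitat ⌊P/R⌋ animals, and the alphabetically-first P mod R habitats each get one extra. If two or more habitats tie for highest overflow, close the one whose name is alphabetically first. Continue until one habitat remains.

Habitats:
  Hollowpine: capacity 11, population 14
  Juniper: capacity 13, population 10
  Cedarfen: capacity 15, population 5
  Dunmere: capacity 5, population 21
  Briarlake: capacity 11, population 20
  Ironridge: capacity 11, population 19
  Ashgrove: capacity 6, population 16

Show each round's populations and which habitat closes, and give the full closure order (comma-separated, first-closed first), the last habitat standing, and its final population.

Round 1: Ashgrove=16 Briarlake=20 Cedarfen=5 Dunmere=21 Hollowpine=14 Ironridge=19 Juniper=10 → close Dunmere (overflow 16)
  21÷6 = 3 each, +1 to first 3
Round 2: Ashgrove=20 Briarlake=24 Cedarfen=9 Hollowpine=17 Ironridge=22 Juniper=13 → close Ashgrove (overflow 14)
  20÷5 = 4 each, +1 to first 0
Round 3: Briarlake=28 Cedarfen=13 Hollowpine=21 Ironridge=26 Juniper=17 → close Briarlake (overflow 17)
  28÷4 = 7 each, +1 to first 0
Round 4: Cedarfen=20 Hollowpine=28 Ironridge=33 Juniper=24 → close Ironridge (overflow 22)
  33÷3 = 11 each, +1 to first 0
Round 5: Cedarfen=31 Hollowpine=39 Juniper=35 → close Hollowpine (overflow 28)
  39÷2 = 19 each, +1 to first 1
Round 6: Cedarfen=51 Juniper=54 → close Juniper (overflow 41)
  54÷1 = 54 each, +1 to first 0

Closure order: Dunmere, Ashgrove, Briarlake, Ironridge, Hollowpine, Juniper
Last habitat: Cedarfen with 105 animals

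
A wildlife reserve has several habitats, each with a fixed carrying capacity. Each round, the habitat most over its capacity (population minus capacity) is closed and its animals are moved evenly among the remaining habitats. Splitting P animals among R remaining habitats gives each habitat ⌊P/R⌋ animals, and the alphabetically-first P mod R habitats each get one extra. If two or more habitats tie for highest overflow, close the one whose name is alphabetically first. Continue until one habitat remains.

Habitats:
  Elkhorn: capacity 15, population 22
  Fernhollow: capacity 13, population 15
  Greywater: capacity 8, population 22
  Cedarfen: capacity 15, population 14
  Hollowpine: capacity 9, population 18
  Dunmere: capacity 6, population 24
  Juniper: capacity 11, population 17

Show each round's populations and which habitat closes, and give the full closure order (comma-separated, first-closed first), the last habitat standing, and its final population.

Closure order: Dunmere, Greywater, Hollowpine, Elkhorn, Juniper, Fernhollow
Last habitat: Cedarfen with 132 animals

Round 1: Cedarfen=14 Dunmere=24 Elkhorn=22 Fernhollow=15 Greywater=22 Hollowpine=18 Juniper=17 → close Dunmere (overflow 18)
  24÷6 = 4 each, +1 to first 0
Round 2: Cedarfen=18 Elkhorn=26 Fernhollow=19 Greywater=26 Hollowpine=22 Juniper=21 → close Greywater (overflow 18)
  26÷5 = 5 each, +1 to first 1
Round 3: Cedarfen=24 Elkhorn=31 Fernhollow=24 Hollowpine=27 Juniper=26 → close Hollowpine (overflow 18)
  27÷4 = 6 each, +1 to first 3
Round 4: Cedarfen=31 Elkhorn=38 Fernhollow=31 Juniper=32 → close Elkhorn (overflow 23)
  38÷3 = 12 each, +1 to first 2
Round 5: Cedarfen=44 Fernhollow=44 Juniper=44 → close Juniper (overflow 33)
  44÷2 = 22 each, +1 to first 0
Round 6: Cedarfen=66 Fernhollow=66 → close Fernhollow (overflow 53)
  66÷1 = 66 each, +1 to first 0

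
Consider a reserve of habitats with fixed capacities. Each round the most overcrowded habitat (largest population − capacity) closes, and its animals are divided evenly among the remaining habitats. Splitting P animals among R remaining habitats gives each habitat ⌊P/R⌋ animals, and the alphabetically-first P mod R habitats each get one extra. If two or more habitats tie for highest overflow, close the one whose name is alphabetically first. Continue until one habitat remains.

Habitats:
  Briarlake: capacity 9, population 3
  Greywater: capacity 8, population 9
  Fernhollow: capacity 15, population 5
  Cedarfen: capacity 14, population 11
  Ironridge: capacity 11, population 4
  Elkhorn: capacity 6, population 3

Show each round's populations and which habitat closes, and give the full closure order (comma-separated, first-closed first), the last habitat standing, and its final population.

Closure order: Greywater, Cedarfen, Elkhorn, Briarlake, Ironridge
Last habitat: Fernhollow with 35 animals

Round 1: Briarlake=3 Cedarfen=11 Elkhorn=3 Fernhollow=5 Greywater=9 Ironridge=4 → close Greywater (overflow 1)
  9÷5 = 1 each, +1 to first 4
Round 2: Briarlake=5 Cedarfen=13 Elkhorn=5 Fernhollow=7 Ironridge=5 → close Cedarfen (overflow -1)
  13÷4 = 3 each, +1 to first 1
Round 3: Briarlake=9 Elkhorn=8 Fernhollow=10 Ironridge=8 → close Elkhorn (overflow 2)
  8÷3 = 2 each, +1 to first 2
Round 4: Briarlake=12 Fernhollow=13 Ironridge=10 → close Briarlake (overflow 3)
  12÷2 = 6 each, +1 to first 0
Round 5: Fernhollow=19 Ironridge=16 → close Ironridge (overflow 5)
  16÷1 = 16 each, +1 to first 0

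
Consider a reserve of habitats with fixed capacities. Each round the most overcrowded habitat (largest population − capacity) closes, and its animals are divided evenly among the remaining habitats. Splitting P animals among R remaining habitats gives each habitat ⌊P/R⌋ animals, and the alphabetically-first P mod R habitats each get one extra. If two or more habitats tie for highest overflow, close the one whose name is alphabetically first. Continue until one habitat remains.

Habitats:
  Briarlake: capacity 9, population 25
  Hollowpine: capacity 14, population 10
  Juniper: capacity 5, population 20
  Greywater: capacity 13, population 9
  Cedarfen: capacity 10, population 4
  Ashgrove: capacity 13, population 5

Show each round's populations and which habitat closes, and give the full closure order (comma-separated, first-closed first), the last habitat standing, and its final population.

Closure order: Briarlake, Juniper, Greywater, Hollowpine, Ashgrove
Last habitat: Cedarfen with 73 animals

Round 1: Ashgrove=5 Briarlake=25 Cedarfen=4 Greywater=9 Hollowpine=10 Juniper=20 → close Briarlake (overflow 16)
  25÷5 = 5 each, +1 to first 0
Round 2: Ashgrove=10 Cedarfen=9 Greywater=14 Hollowpine=15 Juniper=25 → close Juniper (overflow 20)
  25÷4 = 6 each, +1 to first 1
Round 3: Ashgrove=17 Cedarfen=15 Greywater=20 Hollowpine=21 → close Greywater (overflow 7)
  20÷3 = 6 each, +1 to first 2
Round 4: Ashgrove=24 Cedarfen=22 Hollowpine=27 → close Hollowpine (overflow 13)
  27÷2 = 13 each, +1 to first 1
Round 5: Ashgrove=38 Cedarfen=35 → close Ashgrove (overflow 25)
  38÷1 = 38 each, +1 to first 0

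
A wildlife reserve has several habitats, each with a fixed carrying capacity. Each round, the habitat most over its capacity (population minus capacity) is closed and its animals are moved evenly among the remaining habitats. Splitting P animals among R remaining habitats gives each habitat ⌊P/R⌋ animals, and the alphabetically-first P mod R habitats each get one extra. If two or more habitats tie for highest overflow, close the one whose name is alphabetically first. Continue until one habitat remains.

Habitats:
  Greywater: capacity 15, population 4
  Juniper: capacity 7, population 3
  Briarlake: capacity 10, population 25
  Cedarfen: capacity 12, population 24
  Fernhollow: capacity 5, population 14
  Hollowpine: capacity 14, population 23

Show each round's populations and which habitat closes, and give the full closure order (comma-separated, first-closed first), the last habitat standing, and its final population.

Closure order: Briarlake, Cedarfen, Fernhollow, Hollowpine, Juniper
Last habitat: Greywater with 93 animals

Round 1: Briarlake=25 Cedarfen=24 Fernhollow=14 Greywater=4 Hollowpine=23 Juniper=3 → close Briarlake (overflow 15)
  25÷5 = 5 each, +1 to first 0
Round 2: Cedarfen=29 Fernhollow=19 Greywater=9 Hollowpine=28 Juniper=8 → close Cedarfen (overflow 17)
  29÷4 = 7 each, +1 to first 1
Round 3: Fernhollow=27 Greywater=16 Hollowpine=35 Juniper=15 → close Fernhollow (overflow 22)
  27÷3 = 9 each, +1 to first 0
Round 4: Greywater=25 Hollowpine=44 Juniper=24 → close Hollowpine (overflow 30)
  44÷2 = 22 each, +1 to first 0
Round 5: Greywater=47 Juniper=46 → close Juniper (overflow 39)
  46÷1 = 46 each, +1 to first 0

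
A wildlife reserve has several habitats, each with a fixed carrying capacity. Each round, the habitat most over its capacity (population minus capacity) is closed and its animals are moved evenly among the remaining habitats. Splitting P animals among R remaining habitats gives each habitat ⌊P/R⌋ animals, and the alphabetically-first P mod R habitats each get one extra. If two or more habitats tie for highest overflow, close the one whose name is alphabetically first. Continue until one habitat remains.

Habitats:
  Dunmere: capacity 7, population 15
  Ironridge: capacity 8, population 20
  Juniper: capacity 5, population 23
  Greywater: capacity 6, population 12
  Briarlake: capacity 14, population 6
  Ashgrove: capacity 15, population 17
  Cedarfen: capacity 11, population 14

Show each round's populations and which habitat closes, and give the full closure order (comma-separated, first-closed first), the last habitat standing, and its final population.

Round 1: Ashgrove=17 Briarlake=6 Cedarfen=14 Dunmere=15 Greywater=12 Ironridge=20 Juniper=23 → close Juniper (overflow 18)
  23÷6 = 3 each, +1 to first 5
Round 2: Ashgrove=21 Briarlake=10 Cedarfen=18 Dunmere=19 Greywater=16 Ironridge=23 → close Ironridge (overflow 15)
  23÷5 = 4 each, +1 to first 3
Round 3: Ashgrove=26 Briarlake=15 Cedarfen=23 Dunmere=23 Greywater=20 → close Dunmere (overflow 16)
  23÷4 = 5 each, +1 to first 3
Round 4: Ashgrove=32 Briarlake=21 Cedarfen=29 Greywater=25 → close Greywater (overflow 19)
  25÷3 = 8 each, +1 to first 1
Round 5: Ashgrove=41 Briarlake=29 Cedarfen=37 → close Ashgrove (overflow 26)
  41÷2 = 20 each, +1 to first 1
Round 6: Briarlake=50 Cedarfen=57 → close Cedarfen (overflow 46)
  57÷1 = 57 each, +1 to first 0

Closure order: Juniper, Ironridge, Dunmere, Greywater, Ashgrove, Cedarfen
Last habitat: Briarlake with 107 animals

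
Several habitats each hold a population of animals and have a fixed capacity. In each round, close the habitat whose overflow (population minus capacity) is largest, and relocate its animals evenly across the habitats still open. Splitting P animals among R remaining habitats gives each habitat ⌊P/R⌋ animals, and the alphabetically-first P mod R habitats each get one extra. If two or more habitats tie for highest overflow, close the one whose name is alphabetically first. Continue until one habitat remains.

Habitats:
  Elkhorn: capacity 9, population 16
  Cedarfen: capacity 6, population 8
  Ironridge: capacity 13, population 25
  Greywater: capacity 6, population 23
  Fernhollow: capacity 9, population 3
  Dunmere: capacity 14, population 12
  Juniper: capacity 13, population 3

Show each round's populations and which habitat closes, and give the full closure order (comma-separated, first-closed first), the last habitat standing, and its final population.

Round 1: Cedarfen=8 Dunmere=12 Elkhorn=16 Fernhollow=3 Greywater=23 Ironridge=25 Juniper=3 → close Greywater (overflow 17)
  23÷6 = 3 each, +1 to first 5
Round 2: Cedarfen=12 Dunmere=16 Elkhorn=20 Fernhollow=7 Ironridge=29 Juniper=6 → close Ironridge (overflow 16)
  29÷5 = 5 each, +1 to first 4
Round 3: Cedarfen=18 Dunmere=22 Elkhorn=26 Fernhollow=13 Juniper=11 → close Elkhorn (overflow 17)
  26÷4 = 6 each, +1 to first 2
Round 4: Cedarfen=25 Dunmere=29 Fernhollow=19 Juniper=17 → close Cedarfen (overflow 19)
  25÷3 = 8 each, +1 to first 1
Round 5: Dunmere=38 Fernhollow=27 Juniper=25 → close Dunmere (overflow 24)
  38÷2 = 19 each, +1 to first 0
Round 6: Fernhollow=46 Juniper=44 → close Fernhollow (overflow 37)
  46÷1 = 46 each, +1 to first 0

Closure order: Greywater, Ironridge, Elkhorn, Cedarfen, Dunmere, Fernhollow
Last habitat: Juniper with 90 animals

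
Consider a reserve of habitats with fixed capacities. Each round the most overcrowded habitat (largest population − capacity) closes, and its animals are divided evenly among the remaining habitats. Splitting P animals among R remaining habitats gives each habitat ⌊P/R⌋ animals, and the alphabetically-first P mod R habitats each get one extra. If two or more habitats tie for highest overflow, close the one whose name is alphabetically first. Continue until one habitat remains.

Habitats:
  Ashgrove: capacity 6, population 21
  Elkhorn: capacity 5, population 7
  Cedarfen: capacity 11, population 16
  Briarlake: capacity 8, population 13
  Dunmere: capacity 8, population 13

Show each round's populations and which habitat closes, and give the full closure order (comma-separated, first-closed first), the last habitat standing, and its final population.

Closure order: Ashgrove, Briarlake, Cedarfen, Dunmere
Last habitat: Elkhorn with 70 animals

Round 1: Ashgrove=21 Briarlake=13 Cedarfen=16 Dunmere=13 Elkhorn=7 → close Ashgrove (overflow 15)
  21÷4 = 5 each, +1 to first 1
Round 2: Briarlake=19 Cedarfen=21 Dunmere=18 Elkhorn=12 → close Briarlake (overflow 11)
  19÷3 = 6 each, +1 to first 1
Round 3: Cedarfen=28 Dunmere=24 Elkhorn=18 → close Cedarfen (overflow 17)
  28÷2 = 14 each, +1 to first 0
Round 4: Dunmere=38 Elkhorn=32 → close Dunmere (overflow 30)
  38÷1 = 38 each, +1 to first 0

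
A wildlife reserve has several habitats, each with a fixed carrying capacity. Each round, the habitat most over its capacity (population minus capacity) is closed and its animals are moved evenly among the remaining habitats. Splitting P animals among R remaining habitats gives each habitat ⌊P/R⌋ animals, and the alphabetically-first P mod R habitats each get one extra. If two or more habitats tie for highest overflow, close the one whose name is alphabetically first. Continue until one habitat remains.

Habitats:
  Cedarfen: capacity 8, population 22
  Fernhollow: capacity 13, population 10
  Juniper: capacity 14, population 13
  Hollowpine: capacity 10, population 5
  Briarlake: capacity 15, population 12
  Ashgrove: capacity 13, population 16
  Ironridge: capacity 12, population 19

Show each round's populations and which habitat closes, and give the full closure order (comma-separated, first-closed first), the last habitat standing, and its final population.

Round 1: Ashgrove=16 Briarlake=12 Cedarfen=22 Fernhollow=10 Hollowpine=5 Ironridge=19 Juniper=13 → close Cedarfen (overflow 14)
  22÷6 = 3 each, +1 to first 4
Round 2: Ashgrove=20 Briarlake=16 Fernhollow=14 Hollowpine=9 Ironridge=22 Juniper=16 → close Ironridge (overflow 10)
  22÷5 = 4 each, +1 to first 2
Round 3: Ashgrove=25 Briarlake=21 Fernhollow=18 Hollowpine=13 Juniper=20 → close Ashgrove (overflow 12)
  25÷4 = 6 each, +1 to first 1
Round 4: Briarlake=28 Fernhollow=24 Hollowpine=19 Juniper=26 → close Briarlake (overflow 13)
  28÷3 = 9 each, +1 to first 1
Round 5: Fernhollow=34 Hollowpine=28 Juniper=35 → close Fernhollow (overflow 21)
  34÷2 = 17 each, +1 to first 0
Round 6: Hollowpine=45 Juniper=52 → close Juniper (overflow 38)
  52÷1 = 52 each, +1 to first 0

Closure order: Cedarfen, Ironridge, Ashgrove, Briarlake, Fernhollow, Juniper
Last habitat: Hollowpine with 97 animals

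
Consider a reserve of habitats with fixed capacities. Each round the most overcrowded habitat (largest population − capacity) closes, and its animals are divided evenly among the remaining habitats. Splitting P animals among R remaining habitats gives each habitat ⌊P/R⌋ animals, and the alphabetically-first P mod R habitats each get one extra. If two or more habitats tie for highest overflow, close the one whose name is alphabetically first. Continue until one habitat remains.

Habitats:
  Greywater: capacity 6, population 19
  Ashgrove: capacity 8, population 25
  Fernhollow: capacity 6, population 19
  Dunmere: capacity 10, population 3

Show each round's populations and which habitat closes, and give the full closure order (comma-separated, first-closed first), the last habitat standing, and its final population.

Closure order: Ashgrove, Fernhollow, Greywater
Last habitat: Dunmere with 66 animals

Round 1: Ashgrove=25 Dunmere=3 Fernhollow=19 Greywater=19 → close Ashgrove (overflow 17)
  25÷3 = 8 each, +1 to first 1
Round 2: Dunmere=12 Fernhollow=27 Greywater=27 → close Fernhollow (overflow 21)
  27÷2 = 13 each, +1 to first 1
Round 3: Dunmere=26 Greywater=40 → close Greywater (overflow 34)
  40÷1 = 40 each, +1 to first 0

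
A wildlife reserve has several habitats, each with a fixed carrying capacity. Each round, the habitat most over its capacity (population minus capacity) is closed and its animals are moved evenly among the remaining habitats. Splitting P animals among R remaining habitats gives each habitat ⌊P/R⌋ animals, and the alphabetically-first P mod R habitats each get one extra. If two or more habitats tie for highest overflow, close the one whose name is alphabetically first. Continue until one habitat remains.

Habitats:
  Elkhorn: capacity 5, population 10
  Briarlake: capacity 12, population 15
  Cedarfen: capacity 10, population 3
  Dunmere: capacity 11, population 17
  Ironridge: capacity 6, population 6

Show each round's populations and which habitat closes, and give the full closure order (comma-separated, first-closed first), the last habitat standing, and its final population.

Round 1: Briarlake=15 Cedarfen=3 Dunmere=17 Elkhorn=10 Ironridge=6 → close Dunmere (overflow 6)
  17÷4 = 4 each, +1 to first 1
Round 2: Briarlake=20 Cedarfen=7 Elkhorn=14 Ironridge=10 → close Elkhorn (overflow 9)
  14÷3 = 4 each, +1 to first 2
Round 3: Briarlake=25 Cedarfen=12 Ironridge=14 → close Briarlake (overflow 13)
  25÷2 = 12 each, +1 to first 1
Round 4: Cedarfen=25 Ironridge=26 → close Ironridge (overflow 20)
  26÷1 = 26 each, +1 to first 0

Closure order: Dunmere, Elkhorn, Briarlake, Ironridge
Last habitat: Cedarfen with 51 animals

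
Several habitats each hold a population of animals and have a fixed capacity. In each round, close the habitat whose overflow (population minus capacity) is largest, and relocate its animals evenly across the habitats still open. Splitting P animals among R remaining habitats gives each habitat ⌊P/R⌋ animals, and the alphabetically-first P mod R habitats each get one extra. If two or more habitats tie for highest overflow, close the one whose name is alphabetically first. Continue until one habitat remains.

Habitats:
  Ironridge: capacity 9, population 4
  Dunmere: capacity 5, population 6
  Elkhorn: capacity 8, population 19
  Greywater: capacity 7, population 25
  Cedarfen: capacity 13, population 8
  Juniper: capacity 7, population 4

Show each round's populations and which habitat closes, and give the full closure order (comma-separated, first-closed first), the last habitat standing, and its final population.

Closure order: Greywater, Elkhorn, Dunmere, Juniper, Cedarfen
Last habitat: Ironridge with 66 animals

Round 1: Cedarfen=8 Dunmere=6 Elkhorn=19 Greywater=25 Ironridge=4 Juniper=4 → close Greywater (overflow 18)
  25÷5 = 5 each, +1 to first 0
Round 2: Cedarfen=13 Dunmere=11 Elkhorn=24 Ironridge=9 Juniper=9 → close Elkhorn (overflow 16)
  24÷4 = 6 each, +1 to first 0
Round 3: Cedarfen=19 Dunmere=17 Ironridge=15 Juniper=15 → close Dunmere (overflow 12)
  17÷3 = 5 each, +1 to first 2
Round 4: Cedarfen=25 Ironridge=21 Juniper=20 → close Juniper (overflow 13)
  20÷2 = 10 each, +1 to first 0
Round 5: Cedarfen=35 Ironridge=31 → close Cedarfen (overflow 22)
  35÷1 = 35 each, +1 to first 0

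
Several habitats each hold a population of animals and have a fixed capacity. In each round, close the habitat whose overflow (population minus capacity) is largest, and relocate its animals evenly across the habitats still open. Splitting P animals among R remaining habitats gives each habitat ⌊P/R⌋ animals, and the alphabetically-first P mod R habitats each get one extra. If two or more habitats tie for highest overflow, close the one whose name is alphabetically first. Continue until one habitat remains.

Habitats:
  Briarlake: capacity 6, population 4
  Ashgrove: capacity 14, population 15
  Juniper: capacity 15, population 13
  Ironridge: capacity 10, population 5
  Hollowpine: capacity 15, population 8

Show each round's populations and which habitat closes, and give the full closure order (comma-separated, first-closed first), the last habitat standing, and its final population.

Closure order: Ashgrove, Briarlake, Juniper, Ironridge
Last habitat: Hollowpine with 45 animals

Round 1: Ashgrove=15 Briarlake=4 Hollowpine=8 Ironridge=5 Juniper=13 → close Ashgrove (overflow 1)
  15÷4 = 3 each, +1 to first 3
Round 2: Briarlake=8 Hollowpine=12 Ironridge=9 Juniper=16 → close Briarlake (overflow 2)
  8÷3 = 2 each, +1 to first 2
Round 3: Hollowpine=15 Ironridge=12 Juniper=18 → close Juniper (overflow 3)
  18÷2 = 9 each, +1 to first 0
Round 4: Hollowpine=24 Ironridge=21 → close Ironridge (overflow 11)
  21÷1 = 21 each, +1 to first 0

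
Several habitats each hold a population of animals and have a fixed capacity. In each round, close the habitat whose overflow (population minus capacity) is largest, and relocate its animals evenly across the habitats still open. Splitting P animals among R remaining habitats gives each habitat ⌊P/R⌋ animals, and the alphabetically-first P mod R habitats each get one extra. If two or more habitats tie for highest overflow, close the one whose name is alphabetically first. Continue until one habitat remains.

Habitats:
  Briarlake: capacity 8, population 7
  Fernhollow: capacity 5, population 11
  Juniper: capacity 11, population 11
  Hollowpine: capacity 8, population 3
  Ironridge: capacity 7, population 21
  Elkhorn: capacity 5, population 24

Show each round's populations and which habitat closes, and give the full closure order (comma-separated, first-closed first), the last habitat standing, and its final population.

Closure order: Elkhorn, Ironridge, Fernhollow, Briarlake, Juniper
Last habitat: Hollowpine with 77 animals

Round 1: Briarlake=7 Elkhorn=24 Fernhollow=11 Hollowpine=3 Ironridge=21 Juniper=11 → close Elkhorn (overflow 19)
  24÷5 = 4 each, +1 to first 4
Round 2: Briarlake=12 Fernhollow=16 Hollowpine=8 Ironridge=26 Juniper=15 → close Ironridge (overflow 19)
  26÷4 = 6 each, +1 to first 2
Round 3: Briarlake=19 Fernhollow=23 Hollowpine=14 Juniper=21 → close Fernhollow (overflow 18)
  23÷3 = 7 each, +1 to first 2
Round 4: Briarlake=27 Hollowpine=22 Juniper=28 → close Briarlake (overflow 19)
  27÷2 = 13 each, +1 to first 1
Round 5: Hollowpine=36 Juniper=41 → close Juniper (overflow 30)
  41÷1 = 41 each, +1 to first 0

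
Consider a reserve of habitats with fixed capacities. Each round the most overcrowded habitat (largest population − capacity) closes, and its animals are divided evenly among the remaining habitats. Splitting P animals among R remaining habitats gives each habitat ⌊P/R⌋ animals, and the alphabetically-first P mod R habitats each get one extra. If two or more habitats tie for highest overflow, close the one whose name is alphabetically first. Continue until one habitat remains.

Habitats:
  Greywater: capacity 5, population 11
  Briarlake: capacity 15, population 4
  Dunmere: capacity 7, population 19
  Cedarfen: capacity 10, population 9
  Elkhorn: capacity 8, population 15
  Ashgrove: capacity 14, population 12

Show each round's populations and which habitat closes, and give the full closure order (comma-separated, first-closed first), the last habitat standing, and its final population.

Round 1: Ashgrove=12 Briarlake=4 Cedarfen=9 Dunmere=19 Elkhorn=15 Greywater=11 → close Dunmere (overflow 12)
  19÷5 = 3 each, +1 to first 4
Round 2: Ashgrove=16 Briarlake=8 Cedarfen=13 Elkhorn=19 Greywater=14 → close Elkhorn (overflow 11)
  19÷4 = 4 each, +1 to first 3
Round 3: Ashgrove=21 Briarlake=13 Cedarfen=18 Greywater=18 → close Greywater (overflow 13)
  18÷3 = 6 each, +1 to first 0
Round 4: Ashgrove=27 Briarlake=19 Cedarfen=24 → close Cedarfen (overflow 14)
  24÷2 = 12 each, +1 to first 0
Round 5: Ashgrove=39 Briarlake=31 → close Ashgrove (overflow 25)
  39÷1 = 39 each, +1 to first 0

Closure order: Dunmere, Elkhorn, Greywater, Cedarfen, Ashgrove
Last habitat: Briarlake with 70 animals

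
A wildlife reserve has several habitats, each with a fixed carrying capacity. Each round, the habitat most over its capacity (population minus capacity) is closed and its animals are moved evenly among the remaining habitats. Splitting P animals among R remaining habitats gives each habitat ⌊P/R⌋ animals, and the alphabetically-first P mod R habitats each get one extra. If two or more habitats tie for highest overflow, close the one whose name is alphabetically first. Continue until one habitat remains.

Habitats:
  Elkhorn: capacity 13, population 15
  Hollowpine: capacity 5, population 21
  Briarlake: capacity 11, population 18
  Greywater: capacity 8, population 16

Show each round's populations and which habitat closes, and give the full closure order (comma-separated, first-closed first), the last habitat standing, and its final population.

Round 1: Briarlake=18 Elkhorn=15 Greywater=16 Hollowpine=21 → close Hollowpine (overflow 16)
  21÷3 = 7 each, +1 to first 0
Round 2: Briarlake=25 Elkhorn=22 Greywater=23 → close Greywater (overflow 15)
  23÷2 = 11 each, +1 to first 1
Round 3: Briarlake=37 Elkhorn=33 → close Briarlake (overflow 26)
  37÷1 = 37 each, +1 to first 0

Closure order: Hollowpine, Greywater, Briarlake
Last habitat: Elkhorn with 70 animals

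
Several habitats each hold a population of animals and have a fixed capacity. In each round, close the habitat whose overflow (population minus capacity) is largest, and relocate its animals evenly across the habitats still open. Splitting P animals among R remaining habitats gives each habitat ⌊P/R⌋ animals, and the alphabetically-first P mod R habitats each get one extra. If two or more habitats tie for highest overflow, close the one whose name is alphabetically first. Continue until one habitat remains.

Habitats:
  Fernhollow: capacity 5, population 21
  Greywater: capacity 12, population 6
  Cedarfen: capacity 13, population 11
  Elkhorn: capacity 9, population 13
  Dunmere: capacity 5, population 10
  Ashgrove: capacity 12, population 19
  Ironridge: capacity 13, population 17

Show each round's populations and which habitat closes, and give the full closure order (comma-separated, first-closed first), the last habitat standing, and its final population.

Closure order: Fernhollow, Ashgrove, Dunmere, Elkhorn, Ironridge, Cedarfen
Last habitat: Greywater with 97 animals

Round 1: Ashgrove=19 Cedarfen=11 Dunmere=10 Elkhorn=13 Fernhollow=21 Greywater=6 Ironridge=17 → close Fernhollow (overflow 16)
  21÷6 = 3 each, +1 to first 3
Round 2: Ashgrove=23 Cedarfen=15 Dunmere=14 Elkhorn=16 Greywater=9 Ironridge=20 → close Ashgrove (overflow 11)
  23÷5 = 4 each, +1 to first 3
Round 3: Cedarfen=20 Dunmere=19 Elkhorn=21 Greywater=13 Ironridge=24 → close Dunmere (overflow 14)
  19÷4 = 4 each, +1 to first 3
Round 4: Cedarfen=25 Elkhorn=26 Greywater=18 Ironridge=28 → close Elkhorn (overflow 17)
  26÷3 = 8 each, +1 to first 2
Round 5: Cedarfen=34 Greywater=27 Ironridge=36 → close Ironridge (overflow 23)
  36÷2 = 18 each, +1 to first 0
Round 6: Cedarfen=52 Greywater=45 → close Cedarfen (overflow 39)
  52÷1 = 52 each, +1 to first 0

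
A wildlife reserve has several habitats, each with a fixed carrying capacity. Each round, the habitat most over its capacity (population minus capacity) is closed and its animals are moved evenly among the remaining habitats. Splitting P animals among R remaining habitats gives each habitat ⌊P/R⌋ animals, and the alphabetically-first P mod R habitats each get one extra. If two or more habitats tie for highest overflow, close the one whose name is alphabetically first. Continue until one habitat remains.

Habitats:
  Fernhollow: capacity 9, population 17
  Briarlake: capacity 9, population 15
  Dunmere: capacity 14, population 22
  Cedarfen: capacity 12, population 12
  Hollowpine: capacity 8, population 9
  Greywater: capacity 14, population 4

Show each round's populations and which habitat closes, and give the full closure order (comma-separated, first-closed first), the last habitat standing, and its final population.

Round 1: Briarlake=15 Cedarfen=12 Dunmere=22 Fernhollow=17 Greywater=4 Hollowpine=9 → close Dunmere (overflow 8)
  22÷5 = 4 each, +1 to first 2
Round 2: Briarlake=20 Cedarfen=17 Fernhollow=21 Greywater=8 Hollowpine=13 → close Fernhollow (overflow 12)
  21÷4 = 5 each, +1 to first 1
Round 3: Briarlake=26 Cedarfen=22 Greywater=13 Hollowpine=18 → close Briarlake (overflow 17)
  26÷3 = 8 each, +1 to first 2
Round 4: Cedarfen=31 Greywater=22 Hollowpine=26 → close Cedarfen (overflow 19)
  31÷2 = 15 each, +1 to first 1
Round 5: Greywater=38 Hollowpine=41 → close Hollowpine (overflow 33)
  41÷1 = 41 each, +1 to first 0

Closure order: Dunmere, Fernhollow, Briarlake, Cedarfen, Hollowpine
Last habitat: Greywater with 79 animals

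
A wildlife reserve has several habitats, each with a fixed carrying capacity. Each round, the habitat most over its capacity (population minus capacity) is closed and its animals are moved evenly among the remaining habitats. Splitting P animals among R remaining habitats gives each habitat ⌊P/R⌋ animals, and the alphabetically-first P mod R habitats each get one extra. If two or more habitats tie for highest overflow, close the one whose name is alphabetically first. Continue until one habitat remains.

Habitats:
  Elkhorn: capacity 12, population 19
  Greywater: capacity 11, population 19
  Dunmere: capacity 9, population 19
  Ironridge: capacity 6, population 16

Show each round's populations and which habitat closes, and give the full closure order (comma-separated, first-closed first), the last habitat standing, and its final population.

Closure order: Dunmere, Ironridge, Elkhorn
Last habitat: Greywater with 73 animals

Round 1: Dunmere=19 Elkhorn=19 Greywater=19 Ironridge=16 → close Dunmere (overflow 10)
  19÷3 = 6 each, +1 to first 1
Round 2: Elkhorn=26 Greywater=25 Ironridge=22 → close Ironridge (overflow 16)
  22÷2 = 11 each, +1 to first 0
Round 3: Elkhorn=37 Greywater=36 → close Elkhorn (overflow 25)
  37÷1 = 37 each, +1 to first 0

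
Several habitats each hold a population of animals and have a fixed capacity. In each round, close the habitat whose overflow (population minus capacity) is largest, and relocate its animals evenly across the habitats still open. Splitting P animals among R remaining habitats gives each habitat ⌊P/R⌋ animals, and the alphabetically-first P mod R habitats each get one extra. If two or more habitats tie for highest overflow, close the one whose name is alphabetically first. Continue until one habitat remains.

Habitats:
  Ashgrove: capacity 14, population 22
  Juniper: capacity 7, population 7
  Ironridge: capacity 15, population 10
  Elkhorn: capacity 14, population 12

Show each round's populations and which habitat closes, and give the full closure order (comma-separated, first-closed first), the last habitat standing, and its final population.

Round 1: Ashgrove=22 Elkhorn=12 Ironridge=10 Juniper=7 → close Ashgrove (overflow 8)
  22÷3 = 7 each, +1 to first 1
Round 2: Elkhorn=20 Ironridge=17 Juniper=14 → close Juniper (overflow 7)
  14÷2 = 7 each, +1 to first 0
Round 3: Elkhorn=27 Ironridge=24 → close Elkhorn (overflow 13)
  27÷1 = 27 each, +1 to first 0

Closure order: Ashgrove, Juniper, Elkhorn
Last habitat: Ironridge with 51 animals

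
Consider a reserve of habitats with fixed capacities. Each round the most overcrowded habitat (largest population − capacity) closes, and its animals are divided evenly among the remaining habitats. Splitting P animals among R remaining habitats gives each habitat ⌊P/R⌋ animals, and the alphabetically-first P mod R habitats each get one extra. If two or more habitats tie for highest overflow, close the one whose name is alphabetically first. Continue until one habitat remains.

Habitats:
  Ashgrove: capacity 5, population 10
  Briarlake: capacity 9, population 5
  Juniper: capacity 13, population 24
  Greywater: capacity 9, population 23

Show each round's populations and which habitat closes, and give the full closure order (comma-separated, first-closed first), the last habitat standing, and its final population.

Closure order: Greywater, Juniper, Ashgrove
Last habitat: Briarlake with 62 animals

Round 1: Ashgrove=10 Briarlake=5 Greywater=23 Juniper=24 → close Greywater (overflow 14)
  23÷3 = 7 each, +1 to first 2
Round 2: Ashgrove=18 Briarlake=13 Juniper=31 → close Juniper (overflow 18)
  31÷2 = 15 each, +1 to first 1
Round 3: Ashgrove=34 Briarlake=28 → close Ashgrove (overflow 29)
  34÷1 = 34 each, +1 to first 0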